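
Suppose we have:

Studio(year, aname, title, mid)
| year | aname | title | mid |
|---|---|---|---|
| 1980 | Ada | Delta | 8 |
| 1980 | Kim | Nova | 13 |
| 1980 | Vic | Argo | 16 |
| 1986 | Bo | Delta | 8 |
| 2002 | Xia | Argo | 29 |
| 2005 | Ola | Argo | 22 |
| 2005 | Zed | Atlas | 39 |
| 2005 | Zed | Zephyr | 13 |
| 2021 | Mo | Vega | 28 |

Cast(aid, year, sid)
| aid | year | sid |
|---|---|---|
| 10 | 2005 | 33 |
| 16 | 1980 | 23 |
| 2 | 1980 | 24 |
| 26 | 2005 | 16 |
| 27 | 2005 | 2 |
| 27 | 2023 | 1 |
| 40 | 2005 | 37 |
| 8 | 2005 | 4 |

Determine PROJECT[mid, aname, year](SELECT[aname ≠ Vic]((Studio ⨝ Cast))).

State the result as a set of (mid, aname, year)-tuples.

Natural join on year: {(1980, Ada, Delta, 8, 16, 23), (1980, Ada, Delta, 8, 2, 24), (1980, Kim, Nova, 13, 16, 23), (1980, Kim, Nova, 13, 2, 24), (1980, Vic, Argo, 16, 16, 23), (1980, Vic, Argo, 16, 2, 24), (2005, Ola, Argo, 22, 10, 33), (2005, Ola, Argo, 22, 26, 16), (2005, Ola, Argo, 22, 27, 2), (2005, Ola, Argo, 22, 40, 37), (2005, Ola, Argo, 22, 8, 4), (2005, Zed, Atlas, 39, 10, 33), (2005, Zed, Atlas, 39, 26, 16), (2005, Zed, Atlas, 39, 27, 2), (2005, Zed, Atlas, 39, 40, 37), (2005, Zed, Atlas, 39, 8, 4), (2005, Zed, Zephyr, 13, 10, 33), (2005, Zed, Zephyr, 13, 26, 16), (2005, Zed, Zephyr, 13, 27, 2), (2005, Zed, Zephyr, 13, 40, 37), (2005, Zed, Zephyr, 13, 8, 4)}
Filtering on aname ≠ Vic leaves {(1980, Ada, Delta, 8, 16, 23), (1980, Ada, Delta, 8, 2, 24), (1980, Kim, Nova, 13, 16, 23), (1980, Kim, Nova, 13, 2, 24), (2005, Ola, Argo, 22, 10, 33), (2005, Ola, Argo, 22, 26, 16), (2005, Ola, Argo, 22, 27, 2), (2005, Ola, Argo, 22, 40, 37), (2005, Ola, Argo, 22, 8, 4), (2005, Zed, Atlas, 39, 10, 33), (2005, Zed, Atlas, 39, 26, 16), (2005, Zed, Atlas, 39, 27, 2), (2005, Zed, Atlas, 39, 40, 37), (2005, Zed, Atlas, 39, 8, 4), (2005, Zed, Zephyr, 13, 10, 33), (2005, Zed, Zephyr, 13, 26, 16), (2005, Zed, Zephyr, 13, 27, 2), (2005, Zed, Zephyr, 13, 40, 37), (2005, Zed, Zephyr, 13, 8, 4)}.
π_{mid, aname, year} gives {(13, Kim, 1980), (13, Zed, 2005), (22, Ola, 2005), (39, Zed, 2005), (8, Ada, 1980)} (14 duplicate(s) eliminated).

{(13, Kim, 1980), (13, Zed, 2005), (22, Ola, 2005), (39, Zed, 2005), (8, Ada, 1980)}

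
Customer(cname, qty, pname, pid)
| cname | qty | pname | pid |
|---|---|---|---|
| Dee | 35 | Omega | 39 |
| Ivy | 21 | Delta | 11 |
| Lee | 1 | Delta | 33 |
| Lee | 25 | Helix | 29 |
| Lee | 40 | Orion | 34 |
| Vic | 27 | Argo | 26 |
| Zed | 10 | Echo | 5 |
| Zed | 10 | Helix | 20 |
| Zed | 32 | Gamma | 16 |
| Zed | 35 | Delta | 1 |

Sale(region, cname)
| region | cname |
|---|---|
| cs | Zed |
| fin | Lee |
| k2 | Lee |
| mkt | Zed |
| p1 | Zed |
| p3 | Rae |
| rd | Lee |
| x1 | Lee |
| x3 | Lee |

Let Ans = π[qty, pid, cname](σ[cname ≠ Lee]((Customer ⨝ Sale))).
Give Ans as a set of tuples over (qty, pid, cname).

{(10, 20, Zed), (10, 5, Zed), (32, 16, Zed), (35, 1, Zed)}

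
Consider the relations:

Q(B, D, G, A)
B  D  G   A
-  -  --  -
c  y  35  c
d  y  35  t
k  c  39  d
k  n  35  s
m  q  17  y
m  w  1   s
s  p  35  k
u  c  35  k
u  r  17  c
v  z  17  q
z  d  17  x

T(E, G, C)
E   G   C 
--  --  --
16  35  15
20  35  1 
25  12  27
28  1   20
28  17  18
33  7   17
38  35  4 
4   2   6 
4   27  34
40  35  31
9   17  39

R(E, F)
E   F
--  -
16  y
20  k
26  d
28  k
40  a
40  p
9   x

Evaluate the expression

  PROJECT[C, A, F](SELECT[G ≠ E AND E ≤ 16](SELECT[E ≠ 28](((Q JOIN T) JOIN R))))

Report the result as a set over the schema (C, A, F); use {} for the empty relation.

Joining Q and T on G yields {(c, y, 35, c, 16, 15), (c, y, 35, c, 20, 1), (c, y, 35, c, 38, 4), (c, y, 35, c, 40, 31), (d, y, 35, t, 16, 15), (d, y, 35, t, 20, 1), (d, y, 35, t, 38, 4), (d, y, 35, t, 40, 31), (k, n, 35, s, 16, 15), (k, n, 35, s, 20, 1), (k, n, 35, s, 38, 4), (k, n, 35, s, 40, 31), (m, q, 17, y, 28, 18), (m, q, 17, y, 9, 39), (m, w, 1, s, 28, 20), (s, p, 35, k, 16, 15), (s, p, 35, k, 20, 1), (s, p, 35, k, 38, 4), (s, p, 35, k, 40, 31), (u, c, 35, k, 16, 15), (u, c, 35, k, 20, 1), (u, c, 35, k, 38, 4), (u, c, 35, k, 40, 31), (u, r, 17, c, 28, 18), (u, r, 17, c, 9, 39), (v, z, 17, q, 28, 18), (v, z, 17, q, 9, 39), (z, d, 17, x, 28, 18), (z, d, 17, x, 9, 39)}.
Joining (Q JOIN T) and R on E yields {(c, y, 35, c, 16, 15, y), (c, y, 35, c, 20, 1, k), (c, y, 35, c, 40, 31, a), (c, y, 35, c, 40, 31, p), (d, y, 35, t, 16, 15, y), (d, y, 35, t, 20, 1, k), (d, y, 35, t, 40, 31, a), (d, y, 35, t, 40, 31, p), (k, n, 35, s, 16, 15, y), (k, n, 35, s, 20, 1, k), (k, n, 35, s, 40, 31, a), (k, n, 35, s, 40, 31, p), (m, q, 17, y, 28, 18, k), (m, q, 17, y, 9, 39, x), (m, w, 1, s, 28, 20, k), (s, p, 35, k, 16, 15, y), (s, p, 35, k, 20, 1, k), (s, p, 35, k, 40, 31, a), (s, p, 35, k, 40, 31, p), (u, c, 35, k, 16, 15, y), (u, c, 35, k, 20, 1, k), (u, c, 35, k, 40, 31, a), (u, c, 35, k, 40, 31, p), (u, r, 17, c, 28, 18, k), (u, r, 17, c, 9, 39, x), (v, z, 17, q, 28, 18, k), (v, z, 17, q, 9, 39, x), (z, d, 17, x, 28, 18, k), (z, d, 17, x, 9, 39, x)}.
Apply σ_{E ≠ 28}; surviving tuples: {(c, y, 35, c, 16, 15, y), (c, y, 35, c, 20, 1, k), (c, y, 35, c, 40, 31, a), (c, y, 35, c, 40, 31, p), (d, y, 35, t, 16, 15, y), (d, y, 35, t, 20, 1, k), (d, y, 35, t, 40, 31, a), (d, y, 35, t, 40, 31, p), (k, n, 35, s, 16, 15, y), (k, n, 35, s, 20, 1, k), (k, n, 35, s, 40, 31, a), (k, n, 35, s, 40, 31, p), (m, q, 17, y, 9, 39, x), (s, p, 35, k, 16, 15, y), (s, p, 35, k, 20, 1, k), (s, p, 35, k, 40, 31, a), (s, p, 35, k, 40, 31, p), (u, c, 35, k, 16, 15, y), (u, c, 35, k, 20, 1, k), (u, c, 35, k, 40, 31, a), (u, c, 35, k, 40, 31, p), (u, r, 17, c, 9, 39, x), (v, z, 17, q, 9, 39, x), (z, d, 17, x, 9, 39, x)}
Apply σ_{G ≠ E AND E ≤ 16}; surviving tuples: {(c, y, 35, c, 16, 15, y), (d, y, 35, t, 16, 15, y), (k, n, 35, s, 16, 15, y), (m, q, 17, y, 9, 39, x), (s, p, 35, k, 16, 15, y), (u, c, 35, k, 16, 15, y), (u, r, 17, c, 9, 39, x), (v, z, 17, q, 9, 39, x), (z, d, 17, x, 9, 39, x)}
π[C, A, F]: project onto (C, A, F) (1 duplicate(s) eliminated) → {(15, c, y), (15, k, y), (15, s, y), (15, t, y), (39, c, x), (39, q, x), (39, x, x), (39, y, x)}

{(15, c, y), (15, k, y), (15, s, y), (15, t, y), (39, c, x), (39, q, x), (39, x, x), (39, y, x)}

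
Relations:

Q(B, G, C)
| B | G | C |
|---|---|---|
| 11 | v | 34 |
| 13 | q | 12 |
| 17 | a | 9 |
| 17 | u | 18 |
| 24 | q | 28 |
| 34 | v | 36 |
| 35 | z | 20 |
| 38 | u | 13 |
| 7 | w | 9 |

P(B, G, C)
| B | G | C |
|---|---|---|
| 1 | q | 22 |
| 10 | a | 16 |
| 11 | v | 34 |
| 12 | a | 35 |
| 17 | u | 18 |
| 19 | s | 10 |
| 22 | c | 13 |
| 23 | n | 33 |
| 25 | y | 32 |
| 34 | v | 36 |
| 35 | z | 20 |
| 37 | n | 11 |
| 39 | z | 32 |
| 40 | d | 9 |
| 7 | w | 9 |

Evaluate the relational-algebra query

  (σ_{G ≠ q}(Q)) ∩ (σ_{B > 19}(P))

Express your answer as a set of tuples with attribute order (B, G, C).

{(34, v, 36), (35, z, 20)}

σ[G ≠ q]: keep tuples satisfying G ≠ q → {(11, v, 34), (17, a, 9), (17, u, 18), (34, v, 36), (35, z, 20), (38, u, 13), (7, w, 9)}
σ[B > 19]: keep tuples satisfying B > 19 → {(22, c, 13), (23, n, 33), (25, y, 32), (34, v, 36), (35, z, 20), (37, n, 11), (39, z, 32), (40, d, 9)}
Set intersection of the two operands is {(34, v, 36), (35, z, 20)}.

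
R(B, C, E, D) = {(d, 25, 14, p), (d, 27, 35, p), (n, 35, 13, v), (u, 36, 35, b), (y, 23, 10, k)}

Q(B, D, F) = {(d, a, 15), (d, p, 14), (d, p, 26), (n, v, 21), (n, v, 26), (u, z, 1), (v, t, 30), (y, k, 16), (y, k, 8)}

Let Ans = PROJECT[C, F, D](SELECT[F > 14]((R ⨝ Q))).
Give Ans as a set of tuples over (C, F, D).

{(23, 16, k), (25, 26, p), (27, 26, p), (35, 21, v), (35, 26, v)}

Natural join on B, D: {(d, 25, 14, p, 14), (d, 25, 14, p, 26), (d, 27, 35, p, 14), (d, 27, 35, p, 26), (n, 35, 13, v, 21), (n, 35, 13, v, 26), (y, 23, 10, k, 16), (y, 23, 10, k, 8)}
Selection F > 14: {(d, 25, 14, p, 26), (d, 27, 35, p, 26), (n, 35, 13, v, 21), (n, 35, 13, v, 26), (y, 23, 10, k, 16)}
π_{C, F, D} gives {(23, 16, k), (25, 26, p), (27, 26, p), (35, 21, v), (35, 26, v)}.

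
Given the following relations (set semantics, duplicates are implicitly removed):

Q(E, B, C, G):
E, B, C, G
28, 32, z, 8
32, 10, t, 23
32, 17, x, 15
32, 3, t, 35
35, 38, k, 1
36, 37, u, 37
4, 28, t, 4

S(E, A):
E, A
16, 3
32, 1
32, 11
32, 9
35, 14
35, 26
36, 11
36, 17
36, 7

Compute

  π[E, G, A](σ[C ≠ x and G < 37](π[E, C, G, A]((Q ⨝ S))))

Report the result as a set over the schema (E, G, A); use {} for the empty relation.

Natural join on E: {(32, 10, t, 23, 1), (32, 10, t, 23, 11), (32, 10, t, 23, 9), (32, 17, x, 15, 1), (32, 17, x, 15, 11), (32, 17, x, 15, 9), (32, 3, t, 35, 1), (32, 3, t, 35, 11), (32, 3, t, 35, 9), (35, 38, k, 1, 14), (35, 38, k, 1, 26), (36, 37, u, 37, 11), (36, 37, u, 37, 17), (36, 37, u, 37, 7)}
π[E, C, G, A]: project onto (E, C, G, A) → {(32, t, 23, 1), (32, t, 23, 11), (32, t, 23, 9), (32, t, 35, 1), (32, t, 35, 11), (32, t, 35, 9), (32, x, 15, 1), (32, x, 15, 11), (32, x, 15, 9), (35, k, 1, 14), (35, k, 1, 26), (36, u, 37, 11), (36, u, 37, 17), (36, u, 37, 7)}
σ[C ≠ x and G < 37]: keep tuples satisfying C ≠ x and G < 37 → {(32, t, 23, 1), (32, t, 23, 11), (32, t, 23, 9), (32, t, 35, 1), (32, t, 35, 11), (32, t, 35, 9), (35, k, 1, 14), (35, k, 1, 26)}
π[E, G, A]: project onto (E, G, A) → {(32, 23, 1), (32, 23, 11), (32, 23, 9), (32, 35, 1), (32, 35, 11), (32, 35, 9), (35, 1, 14), (35, 1, 26)}

{(32, 23, 1), (32, 23, 11), (32, 23, 9), (32, 35, 1), (32, 35, 11), (32, 35, 9), (35, 1, 14), (35, 1, 26)}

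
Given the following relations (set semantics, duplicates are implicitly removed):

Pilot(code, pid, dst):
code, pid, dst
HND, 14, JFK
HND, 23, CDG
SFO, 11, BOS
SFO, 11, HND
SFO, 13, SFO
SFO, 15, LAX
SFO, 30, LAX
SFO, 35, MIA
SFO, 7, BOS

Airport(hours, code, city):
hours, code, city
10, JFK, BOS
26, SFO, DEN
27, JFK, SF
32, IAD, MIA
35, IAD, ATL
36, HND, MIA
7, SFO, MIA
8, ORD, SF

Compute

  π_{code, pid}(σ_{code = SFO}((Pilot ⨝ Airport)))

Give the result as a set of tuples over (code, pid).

Natural join on code: {(HND, 14, JFK, 36, MIA), (HND, 23, CDG, 36, MIA), (SFO, 11, BOS, 26, DEN), (SFO, 11, BOS, 7, MIA), (SFO, 11, HND, 26, DEN), (SFO, 11, HND, 7, MIA), (SFO, 13, SFO, 26, DEN), (SFO, 13, SFO, 7, MIA), (SFO, 15, LAX, 26, DEN), (SFO, 15, LAX, 7, MIA), (SFO, 30, LAX, 26, DEN), (SFO, 30, LAX, 7, MIA), (SFO, 35, MIA, 26, DEN), (SFO, 35, MIA, 7, MIA), (SFO, 7, BOS, 26, DEN), (SFO, 7, BOS, 7, MIA)}
Filtering on code = SFO leaves {(SFO, 11, BOS, 26, DEN), (SFO, 11, BOS, 7, MIA), (SFO, 11, HND, 26, DEN), (SFO, 11, HND, 7, MIA), (SFO, 13, SFO, 26, DEN), (SFO, 13, SFO, 7, MIA), (SFO, 15, LAX, 26, DEN), (SFO, 15, LAX, 7, MIA), (SFO, 30, LAX, 26, DEN), (SFO, 30, LAX, 7, MIA), (SFO, 35, MIA, 26, DEN), (SFO, 35, MIA, 7, MIA), (SFO, 7, BOS, 26, DEN), (SFO, 7, BOS, 7, MIA)}.
Keep only column(s) code, pid (8 duplicate(s) eliminated): {(SFO, 11), (SFO, 13), (SFO, 15), (SFO, 30), (SFO, 35), (SFO, 7)}

{(SFO, 11), (SFO, 13), (SFO, 15), (SFO, 30), (SFO, 35), (SFO, 7)}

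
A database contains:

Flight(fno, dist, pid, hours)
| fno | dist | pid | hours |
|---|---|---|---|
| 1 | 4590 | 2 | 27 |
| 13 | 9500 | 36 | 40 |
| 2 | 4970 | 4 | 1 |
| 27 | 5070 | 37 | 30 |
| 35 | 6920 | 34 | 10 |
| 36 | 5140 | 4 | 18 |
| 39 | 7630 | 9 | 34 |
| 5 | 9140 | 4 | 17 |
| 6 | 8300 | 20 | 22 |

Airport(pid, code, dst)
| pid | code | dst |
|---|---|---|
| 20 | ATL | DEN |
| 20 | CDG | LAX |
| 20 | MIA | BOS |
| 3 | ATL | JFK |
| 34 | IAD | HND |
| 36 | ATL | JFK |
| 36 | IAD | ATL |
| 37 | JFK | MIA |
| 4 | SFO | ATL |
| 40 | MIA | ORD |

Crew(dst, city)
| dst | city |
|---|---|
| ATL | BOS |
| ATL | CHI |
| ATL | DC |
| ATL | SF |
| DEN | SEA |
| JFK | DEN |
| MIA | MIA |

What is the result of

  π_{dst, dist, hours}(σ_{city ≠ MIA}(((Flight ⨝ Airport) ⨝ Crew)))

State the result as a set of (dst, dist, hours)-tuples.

Joining Flight and Airport on pid yields {(13, 9500, 36, 40, ATL, JFK), (13, 9500, 36, 40, IAD, ATL), (2, 4970, 4, 1, SFO, ATL), (27, 5070, 37, 30, JFK, MIA), (35, 6920, 34, 10, IAD, HND), (36, 5140, 4, 18, SFO, ATL), (5, 9140, 4, 17, SFO, ATL), (6, 8300, 20, 22, ATL, DEN), (6, 8300, 20, 22, CDG, LAX), (6, 8300, 20, 22, MIA, BOS)}.
Joining (Flight ⨝ Airport) and Crew on dst yields {(13, 9500, 36, 40, ATL, JFK, DEN), (13, 9500, 36, 40, IAD, ATL, BOS), (13, 9500, 36, 40, IAD, ATL, CHI), (13, 9500, 36, 40, IAD, ATL, DC), (13, 9500, 36, 40, IAD, ATL, SF), (2, 4970, 4, 1, SFO, ATL, BOS), (2, 4970, 4, 1, SFO, ATL, CHI), (2, 4970, 4, 1, SFO, ATL, DC), (2, 4970, 4, 1, SFO, ATL, SF), (27, 5070, 37, 30, JFK, MIA, MIA), (36, 5140, 4, 18, SFO, ATL, BOS), (36, 5140, 4, 18, SFO, ATL, CHI), (36, 5140, 4, 18, SFO, ATL, DC), (36, 5140, 4, 18, SFO, ATL, SF), (5, 9140, 4, 17, SFO, ATL, BOS), (5, 9140, 4, 17, SFO, ATL, CHI), (5, 9140, 4, 17, SFO, ATL, DC), (5, 9140, 4, 17, SFO, ATL, SF), (6, 8300, 20, 22, ATL, DEN, SEA)}.
Apply σ_{city ≠ MIA}; surviving tuples: {(13, 9500, 36, 40, ATL, JFK, DEN), (13, 9500, 36, 40, IAD, ATL, BOS), (13, 9500, 36, 40, IAD, ATL, CHI), (13, 9500, 36, 40, IAD, ATL, DC), (13, 9500, 36, 40, IAD, ATL, SF), (2, 4970, 4, 1, SFO, ATL, BOS), (2, 4970, 4, 1, SFO, ATL, CHI), (2, 4970, 4, 1, SFO, ATL, DC), (2, 4970, 4, 1, SFO, ATL, SF), (36, 5140, 4, 18, SFO, ATL, BOS), (36, 5140, 4, 18, SFO, ATL, CHI), (36, 5140, 4, 18, SFO, ATL, DC), (36, 5140, 4, 18, SFO, ATL, SF), (5, 9140, 4, 17, SFO, ATL, BOS), (5, 9140, 4, 17, SFO, ATL, CHI), (5, 9140, 4, 17, SFO, ATL, DC), (5, 9140, 4, 17, SFO, ATL, SF), (6, 8300, 20, 22, ATL, DEN, SEA)}
Keep only column(s) dst, dist, hours (12 duplicate(s) eliminated): {(ATL, 4970, 1), (ATL, 5140, 18), (ATL, 9140, 17), (ATL, 9500, 40), (DEN, 8300, 22), (JFK, 9500, 40)}

{(ATL, 4970, 1), (ATL, 5140, 18), (ATL, 9140, 17), (ATL, 9500, 40), (DEN, 8300, 22), (JFK, 9500, 40)}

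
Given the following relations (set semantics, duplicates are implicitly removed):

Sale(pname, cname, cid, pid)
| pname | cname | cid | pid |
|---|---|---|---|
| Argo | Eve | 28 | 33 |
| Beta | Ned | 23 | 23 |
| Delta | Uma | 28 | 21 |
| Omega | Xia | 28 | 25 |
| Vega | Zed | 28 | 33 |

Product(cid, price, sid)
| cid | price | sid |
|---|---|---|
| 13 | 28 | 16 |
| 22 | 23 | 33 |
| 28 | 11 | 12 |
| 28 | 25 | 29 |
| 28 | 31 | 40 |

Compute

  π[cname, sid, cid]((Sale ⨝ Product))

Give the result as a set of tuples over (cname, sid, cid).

{(Eve, 12, 28), (Eve, 29, 28), (Eve, 40, 28), (Uma, 12, 28), (Uma, 29, 28), (Uma, 40, 28), (Xia, 12, 28), (Xia, 29, 28), (Xia, 40, 28), (Zed, 12, 28), (Zed, 29, 28), (Zed, 40, 28)}

Joining Sale and Product on cid yields {(Argo, Eve, 28, 33, 11, 12), (Argo, Eve, 28, 33, 25, 29), (Argo, Eve, 28, 33, 31, 40), (Delta, Uma, 28, 21, 11, 12), (Delta, Uma, 28, 21, 25, 29), (Delta, Uma, 28, 21, 31, 40), (Omega, Xia, 28, 25, 11, 12), (Omega, Xia, 28, 25, 25, 29), (Omega, Xia, 28, 25, 31, 40), (Vega, Zed, 28, 33, 11, 12), (Vega, Zed, 28, 33, 25, 29), (Vega, Zed, 28, 33, 31, 40)}.
Keep only column(s) cname, sid, cid: {(Eve, 12, 28), (Eve, 29, 28), (Eve, 40, 28), (Uma, 12, 28), (Uma, 29, 28), (Uma, 40, 28), (Xia, 12, 28), (Xia, 29, 28), (Xia, 40, 28), (Zed, 12, 28), (Zed, 29, 28), (Zed, 40, 28)}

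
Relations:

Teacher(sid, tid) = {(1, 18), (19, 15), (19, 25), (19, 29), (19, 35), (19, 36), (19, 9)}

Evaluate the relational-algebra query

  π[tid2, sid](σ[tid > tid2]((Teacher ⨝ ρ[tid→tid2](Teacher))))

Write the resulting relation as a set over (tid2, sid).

{(15, 19), (25, 19), (29, 19), (35, 19), (9, 19)}

ρ[tid→tid2]: schema becomes (sid, tid2); tuples unchanged.
Joining Teacher and ρ[tid→tid2](Teacher) on sid yields {(1, 18, 18), (19, 15, 15), (19, 15, 25), (19, 15, 29), (19, 15, 35), (19, 15, 36), (19, 15, 9), (19, 25, 15), (19, 25, 25), (19, 25, 29), (19, 25, 35), (19, 25, 36), (19, 25, 9), (19, 29, 15), (19, 29, 25), (19, 29, 29), (19, 29, 35), (19, 29, 36), (19, 29, 9), (19, 35, 15), (19, 35, 25), (19, 35, 29), (19, 35, 35), (19, 35, 36), (19, 35, 9), (19, 36, 15), (19, 36, 25), (19, 36, 29), (19, 36, 35), (19, 36, 36), (19, 36, 9), (19, 9, 15), (19, 9, 25), (19, 9, 29), (19, 9, 35), (19, 9, 36), (19, 9, 9)}.
Selection tid > tid2: {(19, 15, 9), (19, 25, 15), (19, 25, 9), (19, 29, 15), (19, 29, 25), (19, 29, 9), (19, 35, 15), (19, 35, 25), (19, 35, 29), (19, 35, 9), (19, 36, 15), (19, 36, 25), (19, 36, 29), (19, 36, 35), (19, 36, 9)}
Projecting to tid2, sid (10 duplicate(s) eliminated): {(15, 19), (25, 19), (29, 19), (35, 19), (9, 19)}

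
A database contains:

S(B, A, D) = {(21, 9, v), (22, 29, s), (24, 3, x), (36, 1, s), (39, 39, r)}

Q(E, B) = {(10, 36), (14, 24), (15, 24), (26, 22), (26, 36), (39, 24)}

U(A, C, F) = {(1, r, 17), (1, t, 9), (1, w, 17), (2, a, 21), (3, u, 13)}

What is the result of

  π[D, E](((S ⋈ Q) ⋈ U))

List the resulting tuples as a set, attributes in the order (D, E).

{(s, 10), (s, 26), (x, 14), (x, 15), (x, 39)}

S ⋈ Q (natural join on B): {(22, 29, s, 26), (24, 3, x, 14), (24, 3, x, 15), (24, 3, x, 39), (36, 1, s, 10), (36, 1, s, 26)}
(S ⋈ Q) ⋈ U (natural join on A): {(24, 3, x, 14, u, 13), (24, 3, x, 15, u, 13), (24, 3, x, 39, u, 13), (36, 1, s, 10, r, 17), (36, 1, s, 10, t, 9), (36, 1, s, 10, w, 17), (36, 1, s, 26, r, 17), (36, 1, s, 26, t, 9), (36, 1, s, 26, w, 17)}
π_{D, E} gives {(s, 10), (s, 26), (x, 14), (x, 15), (x, 39)} (4 duplicate(s) eliminated).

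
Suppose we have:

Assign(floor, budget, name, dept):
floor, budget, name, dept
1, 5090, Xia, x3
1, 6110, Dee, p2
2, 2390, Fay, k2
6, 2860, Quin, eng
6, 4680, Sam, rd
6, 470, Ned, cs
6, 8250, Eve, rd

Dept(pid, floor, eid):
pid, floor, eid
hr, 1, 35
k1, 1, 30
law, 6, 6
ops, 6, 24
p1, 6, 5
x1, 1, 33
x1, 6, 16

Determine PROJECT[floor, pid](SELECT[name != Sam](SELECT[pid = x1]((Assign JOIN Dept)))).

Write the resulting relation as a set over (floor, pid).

Assign ⋈ Dept (natural join on floor): {(1, 5090, Xia, x3, hr, 35), (1, 5090, Xia, x3, k1, 30), (1, 5090, Xia, x3, x1, 33), (1, 6110, Dee, p2, hr, 35), (1, 6110, Dee, p2, k1, 30), (1, 6110, Dee, p2, x1, 33), (6, 2860, Quin, eng, law, 6), (6, 2860, Quin, eng, ops, 24), (6, 2860, Quin, eng, p1, 5), (6, 2860, Quin, eng, x1, 16), (6, 4680, Sam, rd, law, 6), (6, 4680, Sam, rd, ops, 24), (6, 4680, Sam, rd, p1, 5), (6, 4680, Sam, rd, x1, 16), (6, 470, Ned, cs, law, 6), (6, 470, Ned, cs, ops, 24), (6, 470, Ned, cs, p1, 5), (6, 470, Ned, cs, x1, 16), (6, 8250, Eve, rd, law, 6), (6, 8250, Eve, rd, ops, 24), (6, 8250, Eve, rd, p1, 5), (6, 8250, Eve, rd, x1, 16)}
σ[pid = x1]: keep tuples satisfying pid = x1 → {(1, 5090, Xia, x3, x1, 33), (1, 6110, Dee, p2, x1, 33), (6, 2860, Quin, eng, x1, 16), (6, 4680, Sam, rd, x1, 16), (6, 470, Ned, cs, x1, 16), (6, 8250, Eve, rd, x1, 16)}
σ[name != Sam]: keep tuples satisfying name != Sam → {(1, 5090, Xia, x3, x1, 33), (1, 6110, Dee, p2, x1, 33), (6, 2860, Quin, eng, x1, 16), (6, 470, Ned, cs, x1, 16), (6, 8250, Eve, rd, x1, 16)}
Projecting to floor, pid (3 duplicate(s) eliminated): {(1, x1), (6, x1)}

{(1, x1), (6, x1)}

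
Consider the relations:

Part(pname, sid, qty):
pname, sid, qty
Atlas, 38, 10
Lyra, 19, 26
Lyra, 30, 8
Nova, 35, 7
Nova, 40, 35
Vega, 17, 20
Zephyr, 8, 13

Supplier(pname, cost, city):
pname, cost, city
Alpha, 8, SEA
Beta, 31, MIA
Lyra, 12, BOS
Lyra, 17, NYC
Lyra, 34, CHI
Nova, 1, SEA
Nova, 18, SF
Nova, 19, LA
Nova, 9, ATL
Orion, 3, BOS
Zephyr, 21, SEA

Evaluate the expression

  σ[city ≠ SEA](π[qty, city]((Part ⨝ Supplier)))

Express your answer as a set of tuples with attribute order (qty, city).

{(26, BOS), (26, CHI), (26, NYC), (35, ATL), (35, LA), (35, SF), (7, ATL), (7, LA), (7, SF), (8, BOS), (8, CHI), (8, NYC)}

Natural join on pname: {(Lyra, 19, 26, 12, BOS), (Lyra, 19, 26, 17, NYC), (Lyra, 19, 26, 34, CHI), (Lyra, 30, 8, 12, BOS), (Lyra, 30, 8, 17, NYC), (Lyra, 30, 8, 34, CHI), (Nova, 35, 7, 1, SEA), (Nova, 35, 7, 18, SF), (Nova, 35, 7, 19, LA), (Nova, 35, 7, 9, ATL), (Nova, 40, 35, 1, SEA), (Nova, 40, 35, 18, SF), (Nova, 40, 35, 19, LA), (Nova, 40, 35, 9, ATL), (Zephyr, 8, 13, 21, SEA)}
Keep only column(s) qty, city: {(13, SEA), (26, BOS), (26, CHI), (26, NYC), (35, ATL), (35, LA), (35, SEA), (35, SF), (7, ATL), (7, LA), (7, SEA), (7, SF), (8, BOS), (8, CHI), (8, NYC)}
Filtering on city ≠ SEA leaves {(26, BOS), (26, CHI), (26, NYC), (35, ATL), (35, LA), (35, SF), (7, ATL), (7, LA), (7, SF), (8, BOS), (8, CHI), (8, NYC)}.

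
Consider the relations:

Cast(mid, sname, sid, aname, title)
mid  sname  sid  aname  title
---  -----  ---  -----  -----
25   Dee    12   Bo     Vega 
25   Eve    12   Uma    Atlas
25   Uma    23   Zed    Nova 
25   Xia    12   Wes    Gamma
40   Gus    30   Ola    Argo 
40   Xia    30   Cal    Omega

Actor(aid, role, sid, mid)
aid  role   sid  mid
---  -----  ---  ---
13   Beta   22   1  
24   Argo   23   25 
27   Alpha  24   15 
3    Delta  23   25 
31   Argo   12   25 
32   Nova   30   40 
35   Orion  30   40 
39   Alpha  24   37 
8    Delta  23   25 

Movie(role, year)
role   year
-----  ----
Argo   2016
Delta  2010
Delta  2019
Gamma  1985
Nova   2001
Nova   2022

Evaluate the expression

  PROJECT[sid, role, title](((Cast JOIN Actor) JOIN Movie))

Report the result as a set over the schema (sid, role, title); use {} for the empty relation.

{(12, Argo, Atlas), (12, Argo, Gamma), (12, Argo, Vega), (23, Argo, Nova), (23, Delta, Nova), (30, Nova, Argo), (30, Nova, Omega)}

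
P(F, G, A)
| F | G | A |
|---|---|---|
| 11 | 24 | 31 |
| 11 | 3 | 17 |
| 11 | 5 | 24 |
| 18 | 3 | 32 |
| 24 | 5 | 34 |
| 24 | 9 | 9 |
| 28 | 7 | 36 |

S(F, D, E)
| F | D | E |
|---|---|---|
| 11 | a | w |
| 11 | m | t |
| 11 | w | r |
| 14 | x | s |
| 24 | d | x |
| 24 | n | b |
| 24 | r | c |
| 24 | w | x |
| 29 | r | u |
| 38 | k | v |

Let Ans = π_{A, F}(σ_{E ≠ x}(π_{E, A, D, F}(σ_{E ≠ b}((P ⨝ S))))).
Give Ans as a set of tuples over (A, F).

{(17, 11), (24, 11), (31, 11), (34, 24), (9, 24)}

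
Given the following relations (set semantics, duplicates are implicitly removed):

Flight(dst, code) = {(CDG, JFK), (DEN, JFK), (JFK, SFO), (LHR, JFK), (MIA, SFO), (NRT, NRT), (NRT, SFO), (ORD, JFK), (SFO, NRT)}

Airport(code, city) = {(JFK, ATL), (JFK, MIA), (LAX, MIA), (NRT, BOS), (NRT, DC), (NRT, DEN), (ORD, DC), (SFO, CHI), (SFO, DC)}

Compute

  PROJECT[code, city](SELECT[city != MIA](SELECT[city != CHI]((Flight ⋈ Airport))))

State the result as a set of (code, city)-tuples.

{(JFK, ATL), (NRT, BOS), (NRT, DC), (NRT, DEN), (SFO, DC)}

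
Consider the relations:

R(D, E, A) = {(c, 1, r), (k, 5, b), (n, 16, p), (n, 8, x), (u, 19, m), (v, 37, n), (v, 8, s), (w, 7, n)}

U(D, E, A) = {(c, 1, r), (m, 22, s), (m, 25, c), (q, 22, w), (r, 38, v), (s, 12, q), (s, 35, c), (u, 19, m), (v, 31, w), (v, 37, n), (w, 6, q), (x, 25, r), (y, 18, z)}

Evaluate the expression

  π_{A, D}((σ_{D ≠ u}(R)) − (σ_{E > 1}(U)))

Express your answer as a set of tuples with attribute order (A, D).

Selection D ≠ u: {(c, 1, r), (k, 5, b), (n, 16, p), (n, 8, x), (v, 37, n), (v, 8, s), (w, 7, n)}
Selection E > 1: {(m, 22, s), (m, 25, c), (q, 22, w), (r, 38, v), (s, 12, q), (s, 35, c), (u, 19, m), (v, 31, w), (v, 37, n), (w, 6, q), (x, 25, r), (y, 18, z)}
Difference: {(c, 1, r), (k, 5, b), (n, 16, p), (n, 8, x), (v, 37, n), (v, 8, s), (w, 7, n)} with {(m, 22, s), (m, 25, c), (q, 22, w), (r, 38, v), (s, 12, q), (s, 35, c), (u, 19, m), (v, 31, w), (v, 37, n), (w, 6, q), (x, 25, r), (y, 18, z)} → {(c, 1, r), (k, 5, b), (n, 16, p), (n, 8, x), (v, 8, s), (w, 7, n)}
π[A, D]: project onto (A, D) → {(b, k), (n, w), (p, n), (r, c), (s, v), (x, n)}

{(b, k), (n, w), (p, n), (r, c), (s, v), (x, n)}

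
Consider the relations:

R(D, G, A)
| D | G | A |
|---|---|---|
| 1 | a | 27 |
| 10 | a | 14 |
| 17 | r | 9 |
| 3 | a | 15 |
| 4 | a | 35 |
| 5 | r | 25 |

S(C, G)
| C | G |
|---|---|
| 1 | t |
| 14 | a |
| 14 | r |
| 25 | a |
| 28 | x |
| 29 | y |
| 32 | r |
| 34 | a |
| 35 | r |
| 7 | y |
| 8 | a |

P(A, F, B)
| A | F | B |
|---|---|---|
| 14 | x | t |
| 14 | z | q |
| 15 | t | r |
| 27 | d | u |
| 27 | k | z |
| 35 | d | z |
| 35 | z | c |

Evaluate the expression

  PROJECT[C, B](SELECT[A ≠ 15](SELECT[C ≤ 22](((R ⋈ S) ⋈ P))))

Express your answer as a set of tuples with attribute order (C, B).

R ⋈ S (natural join on G): {(1, a, 27, 14), (1, a, 27, 25), (1, a, 27, 34), (1, a, 27, 8), (10, a, 14, 14), (10, a, 14, 25), (10, a, 14, 34), (10, a, 14, 8), (17, r, 9, 14), (17, r, 9, 32), (17, r, 9, 35), (3, a, 15, 14), (3, a, 15, 25), (3, a, 15, 34), (3, a, 15, 8), (4, a, 35, 14), (4, a, 35, 25), (4, a, 35, 34), (4, a, 35, 8), (5, r, 25, 14), (5, r, 25, 32), (5, r, 25, 35)}
(R ⋈ S) ⋈ P (natural join on A): {(1, a, 27, 14, d, u), (1, a, 27, 14, k, z), (1, a, 27, 25, d, u), (1, a, 27, 25, k, z), (1, a, 27, 34, d, u), (1, a, 27, 34, k, z), (1, a, 27, 8, d, u), (1, a, 27, 8, k, z), (10, a, 14, 14, x, t), (10, a, 14, 14, z, q), (10, a, 14, 25, x, t), (10, a, 14, 25, z, q), (10, a, 14, 34, x, t), (10, a, 14, 34, z, q), (10, a, 14, 8, x, t), (10, a, 14, 8, z, q), (3, a, 15, 14, t, r), (3, a, 15, 25, t, r), (3, a, 15, 34, t, r), (3, a, 15, 8, t, r), (4, a, 35, 14, d, z), (4, a, 35, 14, z, c), (4, a, 35, 25, d, z), (4, a, 35, 25, z, c), (4, a, 35, 34, d, z), (4, a, 35, 34, z, c), (4, a, 35, 8, d, z), (4, a, 35, 8, z, c)}
Selection C ≤ 22: {(1, a, 27, 14, d, u), (1, a, 27, 14, k, z), (1, a, 27, 8, d, u), (1, a, 27, 8, k, z), (10, a, 14, 14, x, t), (10, a, 14, 14, z, q), (10, a, 14, 8, x, t), (10, a, 14, 8, z, q), (3, a, 15, 14, t, r), (3, a, 15, 8, t, r), (4, a, 35, 14, d, z), (4, a, 35, 14, z, c), (4, a, 35, 8, d, z), (4, a, 35, 8, z, c)}
Selection A ≠ 15: {(1, a, 27, 14, d, u), (1, a, 27, 14, k, z), (1, a, 27, 8, d, u), (1, a, 27, 8, k, z), (10, a, 14, 14, x, t), (10, a, 14, 14, z, q), (10, a, 14, 8, x, t), (10, a, 14, 8, z, q), (4, a, 35, 14, d, z), (4, a, 35, 14, z, c), (4, a, 35, 8, d, z), (4, a, 35, 8, z, c)}
π[C, B]: project onto (C, B) (2 duplicate(s) eliminated) → {(14, c), (14, q), (14, t), (14, u), (14, z), (8, c), (8, q), (8, t), (8, u), (8, z)}

{(14, c), (14, q), (14, t), (14, u), (14, z), (8, c), (8, q), (8, t), (8, u), (8, z)}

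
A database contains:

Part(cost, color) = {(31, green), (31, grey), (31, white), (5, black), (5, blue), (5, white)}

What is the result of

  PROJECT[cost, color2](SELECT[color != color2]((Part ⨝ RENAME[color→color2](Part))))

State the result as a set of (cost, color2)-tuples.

{(31, green), (31, grey), (31, white), (5, black), (5, blue), (5, white)}

ρ[color→color2]: schema becomes (cost, color2); tuples unchanged.
Natural join on cost: {(31, green, green), (31, green, grey), (31, green, white), (31, grey, green), (31, grey, grey), (31, grey, white), (31, white, green), (31, white, grey), (31, white, white), (5, black, black), (5, black, blue), (5, black, white), (5, blue, black), (5, blue, blue), (5, blue, white), (5, white, black), (5, white, blue), (5, white, white)}
Apply σ_{color != color2}; surviving tuples: {(31, green, grey), (31, green, white), (31, grey, green), (31, grey, white), (31, white, green), (31, white, grey), (5, black, blue), (5, black, white), (5, blue, black), (5, blue, white), (5, white, black), (5, white, blue)}
π[cost, color2]: project onto (cost, color2) (6 duplicate(s) eliminated) → {(31, green), (31, grey), (31, white), (5, black), (5, blue), (5, white)}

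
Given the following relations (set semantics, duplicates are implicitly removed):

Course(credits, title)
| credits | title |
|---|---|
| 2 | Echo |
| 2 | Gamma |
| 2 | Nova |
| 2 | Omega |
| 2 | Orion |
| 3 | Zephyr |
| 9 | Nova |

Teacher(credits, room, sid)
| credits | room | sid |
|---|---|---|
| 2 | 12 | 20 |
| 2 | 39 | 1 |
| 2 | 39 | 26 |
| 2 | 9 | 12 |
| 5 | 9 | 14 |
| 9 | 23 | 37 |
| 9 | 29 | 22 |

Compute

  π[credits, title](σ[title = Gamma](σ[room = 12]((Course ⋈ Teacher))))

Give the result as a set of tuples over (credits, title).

Natural join on credits: {(2, Echo, 12, 20), (2, Echo, 39, 1), (2, Echo, 39, 26), (2, Echo, 9, 12), (2, Gamma, 12, 20), (2, Gamma, 39, 1), (2, Gamma, 39, 26), (2, Gamma, 9, 12), (2, Nova, 12, 20), (2, Nova, 39, 1), (2, Nova, 39, 26), (2, Nova, 9, 12), (2, Omega, 12, 20), (2, Omega, 39, 1), (2, Omega, 39, 26), (2, Omega, 9, 12), (2, Orion, 12, 20), (2, Orion, 39, 1), (2, Orion, 39, 26), (2, Orion, 9, 12), (9, Nova, 23, 37), (9, Nova, 29, 22)}
σ[room = 12]: keep tuples satisfying room = 12 → {(2, Echo, 12, 20), (2, Gamma, 12, 20), (2, Nova, 12, 20), (2, Omega, 12, 20), (2, Orion, 12, 20)}
σ[title = Gamma]: keep tuples satisfying title = Gamma → {(2, Gamma, 12, 20)}
Projecting to credits, title: {(2, Gamma)}

{(2, Gamma)}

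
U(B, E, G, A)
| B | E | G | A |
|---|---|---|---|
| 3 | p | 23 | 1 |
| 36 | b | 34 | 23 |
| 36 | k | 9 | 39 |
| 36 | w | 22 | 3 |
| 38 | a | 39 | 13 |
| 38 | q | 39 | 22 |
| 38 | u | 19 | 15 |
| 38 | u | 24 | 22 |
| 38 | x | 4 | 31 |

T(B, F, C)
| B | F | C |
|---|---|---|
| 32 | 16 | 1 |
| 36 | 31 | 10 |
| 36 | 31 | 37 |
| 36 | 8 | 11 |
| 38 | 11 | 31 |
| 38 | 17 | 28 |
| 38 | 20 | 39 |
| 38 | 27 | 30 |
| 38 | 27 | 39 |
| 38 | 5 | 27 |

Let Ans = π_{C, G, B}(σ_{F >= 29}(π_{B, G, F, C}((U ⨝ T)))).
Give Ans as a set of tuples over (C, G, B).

Natural join on B: {(36, b, 34, 23, 31, 10), (36, b, 34, 23, 31, 37), (36, b, 34, 23, 8, 11), (36, k, 9, 39, 31, 10), (36, k, 9, 39, 31, 37), (36, k, 9, 39, 8, 11), (36, w, 22, 3, 31, 10), (36, w, 22, 3, 31, 37), (36, w, 22, 3, 8, 11), (38, a, 39, 13, 11, 31), (38, a, 39, 13, 17, 28), (38, a, 39, 13, 20, 39), (38, a, 39, 13, 27, 30), (38, a, 39, 13, 27, 39), (38, a, 39, 13, 5, 27), (38, q, 39, 22, 11, 31), (38, q, 39, 22, 17, 28), (38, q, 39, 22, 20, 39), (38, q, 39, 22, 27, 30), (38, q, 39, 22, 27, 39), (38, q, 39, 22, 5, 27), (38, u, 19, 15, 11, 31), (38, u, 19, 15, 17, 28), (38, u, 19, 15, 20, 39), (38, u, 19, 15, 27, 30), (38, u, 19, 15, 27, 39), (38, u, 19, 15, 5, 27), (38, u, 24, 22, 11, 31), (38, u, 24, 22, 17, 28), (38, u, 24, 22, 20, 39), (38, u, 24, 22, 27, 30), (38, u, 24, 22, 27, 39), (38, u, 24, 22, 5, 27), (38, x, 4, 31, 11, 31), (38, x, 4, 31, 17, 28), (38, x, 4, 31, 20, 39), (38, x, 4, 31, 27, 30), (38, x, 4, 31, 27, 39), (38, x, 4, 31, 5, 27)}
Keep only column(s) B, G, F, C (6 duplicate(s) eliminated): {(36, 22, 31, 10), (36, 22, 31, 37), (36, 22, 8, 11), (36, 34, 31, 10), (36, 34, 31, 37), (36, 34, 8, 11), (36, 9, 31, 10), (36, 9, 31, 37), (36, 9, 8, 11), (38, 19, 11, 31), (38, 19, 17, 28), (38, 19, 20, 39), (38, 19, 27, 30), (38, 19, 27, 39), (38, 19, 5, 27), (38, 24, 11, 31), (38, 24, 17, 28), (38, 24, 20, 39), (38, 24, 27, 30), (38, 24, 27, 39), (38, 24, 5, 27), (38, 39, 11, 31), (38, 39, 17, 28), (38, 39, 20, 39), (38, 39, 27, 30), (38, 39, 27, 39), (38, 39, 5, 27), (38, 4, 11, 31), (38, 4, 17, 28), (38, 4, 20, 39), (38, 4, 27, 30), (38, 4, 27, 39), (38, 4, 5, 27)}
Selection F >= 29: {(36, 22, 31, 10), (36, 22, 31, 37), (36, 34, 31, 10), (36, 34, 31, 37), (36, 9, 31, 10), (36, 9, 31, 37)}
Keep only column(s) C, G, B: {(10, 22, 36), (10, 34, 36), (10, 9, 36), (37, 22, 36), (37, 34, 36), (37, 9, 36)}

{(10, 22, 36), (10, 34, 36), (10, 9, 36), (37, 22, 36), (37, 34, 36), (37, 9, 36)}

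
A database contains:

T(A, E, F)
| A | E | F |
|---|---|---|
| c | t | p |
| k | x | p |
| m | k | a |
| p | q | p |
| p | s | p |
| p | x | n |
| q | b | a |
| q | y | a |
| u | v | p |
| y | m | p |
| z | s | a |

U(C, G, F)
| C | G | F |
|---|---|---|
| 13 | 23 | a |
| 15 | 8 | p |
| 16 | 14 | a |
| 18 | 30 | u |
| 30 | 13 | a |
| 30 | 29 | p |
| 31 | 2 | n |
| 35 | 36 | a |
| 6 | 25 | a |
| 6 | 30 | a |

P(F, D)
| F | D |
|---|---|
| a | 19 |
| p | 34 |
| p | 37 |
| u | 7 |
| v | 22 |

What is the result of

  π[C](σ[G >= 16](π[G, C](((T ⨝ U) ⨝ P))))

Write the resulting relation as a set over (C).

{13, 30, 35, 6}

T ⋈ U (natural join on F): {(c, t, p, 15, 8), (c, t, p, 30, 29), (k, x, p, 15, 8), (k, x, p, 30, 29), (m, k, a, 13, 23), (m, k, a, 16, 14), (m, k, a, 30, 13), (m, k, a, 35, 36), (m, k, a, 6, 25), (m, k, a, 6, 30), (p, q, p, 15, 8), (p, q, p, 30, 29), (p, s, p, 15, 8), (p, s, p, 30, 29), (p, x, n, 31, 2), (q, b, a, 13, 23), (q, b, a, 16, 14), (q, b, a, 30, 13), (q, b, a, 35, 36), (q, b, a, 6, 25), (q, b, a, 6, 30), (q, y, a, 13, 23), (q, y, a, 16, 14), (q, y, a, 30, 13), (q, y, a, 35, 36), (q, y, a, 6, 25), (q, y, a, 6, 30), (u, v, p, 15, 8), (u, v, p, 30, 29), (y, m, p, 15, 8), (y, m, p, 30, 29), (z, s, a, 13, 23), (z, s, a, 16, 14), (z, s, a, 30, 13), (z, s, a, 35, 36), (z, s, a, 6, 25), (z, s, a, 6, 30)}
(T ⨝ U) ⋈ P (natural join on F): {(c, t, p, 15, 8, 34), (c, t, p, 15, 8, 37), (c, t, p, 30, 29, 34), (c, t, p, 30, 29, 37), (k, x, p, 15, 8, 34), (k, x, p, 15, 8, 37), (k, x, p, 30, 29, 34), (k, x, p, 30, 29, 37), (m, k, a, 13, 23, 19), (m, k, a, 16, 14, 19), (m, k, a, 30, 13, 19), (m, k, a, 35, 36, 19), (m, k, a, 6, 25, 19), (m, k, a, 6, 30, 19), (p, q, p, 15, 8, 34), (p, q, p, 15, 8, 37), (p, q, p, 30, 29, 34), (p, q, p, 30, 29, 37), (p, s, p, 15, 8, 34), (p, s, p, 15, 8, 37), (p, s, p, 30, 29, 34), (p, s, p, 30, 29, 37), (q, b, a, 13, 23, 19), (q, b, a, 16, 14, 19), (q, b, a, 30, 13, 19), (q, b, a, 35, 36, 19), (q, b, a, 6, 25, 19), (q, b, a, 6, 30, 19), (q, y, a, 13, 23, 19), (q, y, a, 16, 14, 19), (q, y, a, 30, 13, 19), (q, y, a, 35, 36, 19), (q, y, a, 6, 25, 19), (q, y, a, 6, 30, 19), (u, v, p, 15, 8, 34), (u, v, p, 15, 8, 37), (u, v, p, 30, 29, 34), (u, v, p, 30, 29, 37), (y, m, p, 15, 8, 34), (y, m, p, 15, 8, 37), (y, m, p, 30, 29, 34), (y, m, p, 30, 29, 37), (z, s, a, 13, 23, 19), (z, s, a, 16, 14, 19), (z, s, a, 30, 13, 19), (z, s, a, 35, 36, 19), (z, s, a, 6, 25, 19), (z, s, a, 6, 30, 19)}
Keep only column(s) G, C (40 duplicate(s) eliminated): {(13, 30), (14, 16), (23, 13), (25, 6), (29, 30), (30, 6), (36, 35), (8, 15)}
Apply σ_{G >= 16}; surviving tuples: {(23, 13), (25, 6), (29, 30), (30, 6), (36, 35)}
Keep only column(s) C (1 duplicate(s) eliminated): {13, 30, 35, 6}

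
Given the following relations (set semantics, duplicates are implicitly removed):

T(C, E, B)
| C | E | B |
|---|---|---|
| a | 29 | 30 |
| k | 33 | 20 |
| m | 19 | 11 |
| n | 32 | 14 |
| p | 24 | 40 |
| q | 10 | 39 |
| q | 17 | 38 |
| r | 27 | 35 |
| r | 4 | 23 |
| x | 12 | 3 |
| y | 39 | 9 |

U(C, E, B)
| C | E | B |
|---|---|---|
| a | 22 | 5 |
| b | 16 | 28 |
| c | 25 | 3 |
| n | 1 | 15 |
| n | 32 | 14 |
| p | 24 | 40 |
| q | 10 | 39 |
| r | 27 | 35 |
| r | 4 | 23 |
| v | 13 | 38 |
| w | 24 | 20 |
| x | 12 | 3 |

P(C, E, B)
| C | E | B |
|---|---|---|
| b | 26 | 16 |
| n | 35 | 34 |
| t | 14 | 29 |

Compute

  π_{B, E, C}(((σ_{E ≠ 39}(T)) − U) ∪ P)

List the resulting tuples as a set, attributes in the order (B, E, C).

Selection E ≠ 39: {(a, 29, 30), (k, 33, 20), (m, 19, 11), (n, 32, 14), (p, 24, 40), (q, 10, 39), (q, 17, 38), (r, 27, 35), (r, 4, 23), (x, 12, 3)}
Taking the difference: {(a, 29, 30), (k, 33, 20), (m, 19, 11), (q, 17, 38)}
Taking the union: {(a, 29, 30), (b, 26, 16), (k, 33, 20), (m, 19, 11), (n, 35, 34), (q, 17, 38), (t, 14, 29)}
π[B, E, C]: project onto (B, E, C) → {(11, 19, m), (16, 26, b), (20, 33, k), (29, 14, t), (30, 29, a), (34, 35, n), (38, 17, q)}

{(11, 19, m), (16, 26, b), (20, 33, k), (29, 14, t), (30, 29, a), (34, 35, n), (38, 17, q)}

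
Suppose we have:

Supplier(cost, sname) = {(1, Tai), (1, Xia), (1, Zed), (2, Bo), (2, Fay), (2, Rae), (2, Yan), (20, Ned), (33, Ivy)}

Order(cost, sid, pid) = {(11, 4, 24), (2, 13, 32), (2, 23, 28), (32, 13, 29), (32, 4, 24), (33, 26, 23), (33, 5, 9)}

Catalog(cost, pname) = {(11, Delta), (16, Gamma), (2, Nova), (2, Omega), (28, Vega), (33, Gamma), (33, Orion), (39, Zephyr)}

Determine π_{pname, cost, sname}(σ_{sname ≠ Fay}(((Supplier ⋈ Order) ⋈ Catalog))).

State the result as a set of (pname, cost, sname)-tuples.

{(Gamma, 33, Ivy), (Nova, 2, Bo), (Nova, 2, Rae), (Nova, 2, Yan), (Omega, 2, Bo), (Omega, 2, Rae), (Omega, 2, Yan), (Orion, 33, Ivy)}

Joining Supplier and Order on cost yields {(2, Bo, 13, 32), (2, Bo, 23, 28), (2, Fay, 13, 32), (2, Fay, 23, 28), (2, Rae, 13, 32), (2, Rae, 23, 28), (2, Yan, 13, 32), (2, Yan, 23, 28), (33, Ivy, 26, 23), (33, Ivy, 5, 9)}.
Joining (Supplier ⋈ Order) and Catalog on cost yields {(2, Bo, 13, 32, Nova), (2, Bo, 13, 32, Omega), (2, Bo, 23, 28, Nova), (2, Bo, 23, 28, Omega), (2, Fay, 13, 32, Nova), (2, Fay, 13, 32, Omega), (2, Fay, 23, 28, Nova), (2, Fay, 23, 28, Omega), (2, Rae, 13, 32, Nova), (2, Rae, 13, 32, Omega), (2, Rae, 23, 28, Nova), (2, Rae, 23, 28, Omega), (2, Yan, 13, 32, Nova), (2, Yan, 13, 32, Omega), (2, Yan, 23, 28, Nova), (2, Yan, 23, 28, Omega), (33, Ivy, 26, 23, Gamma), (33, Ivy, 26, 23, Orion), (33, Ivy, 5, 9, Gamma), (33, Ivy, 5, 9, Orion)}.
Filtering on sname ≠ Fay leaves {(2, Bo, 13, 32, Nova), (2, Bo, 13, 32, Omega), (2, Bo, 23, 28, Nova), (2, Bo, 23, 28, Omega), (2, Rae, 13, 32, Nova), (2, Rae, 13, 32, Omega), (2, Rae, 23, 28, Nova), (2, Rae, 23, 28, Omega), (2, Yan, 13, 32, Nova), (2, Yan, 13, 32, Omega), (2, Yan, 23, 28, Nova), (2, Yan, 23, 28, Omega), (33, Ivy, 26, 23, Gamma), (33, Ivy, 26, 23, Orion), (33, Ivy, 5, 9, Gamma), (33, Ivy, 5, 9, Orion)}.
π[pname, cost, sname]: project onto (pname, cost, sname) (8 duplicate(s) eliminated) → {(Gamma, 33, Ivy), (Nova, 2, Bo), (Nova, 2, Rae), (Nova, 2, Yan), (Omega, 2, Bo), (Omega, 2, Rae), (Omega, 2, Yan), (Orion, 33, Ivy)}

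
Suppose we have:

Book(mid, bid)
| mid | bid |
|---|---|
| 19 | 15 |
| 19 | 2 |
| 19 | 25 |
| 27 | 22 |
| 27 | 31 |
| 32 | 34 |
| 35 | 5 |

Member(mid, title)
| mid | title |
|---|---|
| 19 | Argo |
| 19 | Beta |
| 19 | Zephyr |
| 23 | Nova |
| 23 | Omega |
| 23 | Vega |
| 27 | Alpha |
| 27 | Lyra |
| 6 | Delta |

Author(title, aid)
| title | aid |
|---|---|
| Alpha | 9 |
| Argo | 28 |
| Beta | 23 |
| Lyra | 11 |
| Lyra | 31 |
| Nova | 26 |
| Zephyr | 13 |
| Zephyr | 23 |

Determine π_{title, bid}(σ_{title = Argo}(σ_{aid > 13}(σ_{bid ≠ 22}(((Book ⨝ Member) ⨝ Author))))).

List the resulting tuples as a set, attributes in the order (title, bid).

{(Argo, 15), (Argo, 2), (Argo, 25)}

Joining Book and Member on mid yields {(19, 15, Argo), (19, 15, Beta), (19, 15, Zephyr), (19, 2, Argo), (19, 2, Beta), (19, 2, Zephyr), (19, 25, Argo), (19, 25, Beta), (19, 25, Zephyr), (27, 22, Alpha), (27, 22, Lyra), (27, 31, Alpha), (27, 31, Lyra)}.
Joining (Book ⨝ Member) and Author on title yields {(19, 15, Argo, 28), (19, 15, Beta, 23), (19, 15, Zephyr, 13), (19, 15, Zephyr, 23), (19, 2, Argo, 28), (19, 2, Beta, 23), (19, 2, Zephyr, 13), (19, 2, Zephyr, 23), (19, 25, Argo, 28), (19, 25, Beta, 23), (19, 25, Zephyr, 13), (19, 25, Zephyr, 23), (27, 22, Alpha, 9), (27, 22, Lyra, 11), (27, 22, Lyra, 31), (27, 31, Alpha, 9), (27, 31, Lyra, 11), (27, 31, Lyra, 31)}.
Filtering on bid ≠ 22 leaves {(19, 15, Argo, 28), (19, 15, Beta, 23), (19, 15, Zephyr, 13), (19, 15, Zephyr, 23), (19, 2, Argo, 28), (19, 2, Beta, 23), (19, 2, Zephyr, 13), (19, 2, Zephyr, 23), (19, 25, Argo, 28), (19, 25, Beta, 23), (19, 25, Zephyr, 13), (19, 25, Zephyr, 23), (27, 31, Alpha, 9), (27, 31, Lyra, 11), (27, 31, Lyra, 31)}.
Filtering on aid > 13 leaves {(19, 15, Argo, 28), (19, 15, Beta, 23), (19, 15, Zephyr, 23), (19, 2, Argo, 28), (19, 2, Beta, 23), (19, 2, Zephyr, 23), (19, 25, Argo, 28), (19, 25, Beta, 23), (19, 25, Zephyr, 23), (27, 31, Lyra, 31)}.
Filtering on title = Argo leaves {(19, 15, Argo, 28), (19, 2, Argo, 28), (19, 25, Argo, 28)}.
Projecting to title, bid: {(Argo, 15), (Argo, 2), (Argo, 25)}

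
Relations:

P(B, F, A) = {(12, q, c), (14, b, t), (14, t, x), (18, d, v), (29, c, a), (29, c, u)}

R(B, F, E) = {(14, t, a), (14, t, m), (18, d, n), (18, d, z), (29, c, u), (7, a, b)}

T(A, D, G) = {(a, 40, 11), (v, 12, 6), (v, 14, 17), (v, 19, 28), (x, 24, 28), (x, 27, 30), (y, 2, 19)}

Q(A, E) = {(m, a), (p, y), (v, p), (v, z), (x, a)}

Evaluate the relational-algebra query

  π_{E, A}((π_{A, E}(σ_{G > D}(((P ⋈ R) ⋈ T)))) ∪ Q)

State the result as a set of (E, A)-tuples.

P ⋈ R (natural join on B, F): {(14, t, x, a), (14, t, x, m), (18, d, v, n), (18, d, v, z), (29, c, a, u), (29, c, u, u)}
(P ⋈ R) ⋈ T (natural join on A): {(14, t, x, a, 24, 28), (14, t, x, a, 27, 30), (14, t, x, m, 24, 28), (14, t, x, m, 27, 30), (18, d, v, n, 12, 6), (18, d, v, n, 14, 17), (18, d, v, n, 19, 28), (18, d, v, z, 12, 6), (18, d, v, z, 14, 17), (18, d, v, z, 19, 28), (29, c, a, u, 40, 11)}
Filtering on G > D leaves {(14, t, x, a, 24, 28), (14, t, x, a, 27, 30), (14, t, x, m, 24, 28), (14, t, x, m, 27, 30), (18, d, v, n, 14, 17), (18, d, v, n, 19, 28), (18, d, v, z, 14, 17), (18, d, v, z, 19, 28)}.
π_{A, E} gives {(v, n), (v, z), (x, a), (x, m)} (4 duplicate(s) eliminated).
Set union of the two operands is {(m, a), (p, y), (v, n), (v, p), (v, z), (x, a), (x, m)}.
π_{E, A} gives {(a, m), (a, x), (m, x), (n, v), (p, v), (y, p), (z, v)}.

{(a, m), (a, x), (m, x), (n, v), (p, v), (y, p), (z, v)}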